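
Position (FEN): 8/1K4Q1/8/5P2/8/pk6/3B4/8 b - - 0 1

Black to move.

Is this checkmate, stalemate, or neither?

Black to move; black king on b3.
In check: no.
Legal moves for Black: Kc4, Ka4, Kc2, Ka2, a2.
Black has 5 legal moves and is not in check → neither.

neither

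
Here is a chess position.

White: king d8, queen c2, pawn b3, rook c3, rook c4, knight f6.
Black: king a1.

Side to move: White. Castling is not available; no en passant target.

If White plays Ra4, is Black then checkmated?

After Ra4: black king on a1; in check: yes, from the white rook on a4.
King squares — b1: attacked by Qc2; a2: attacked by Qc2; b2: attacked by Qc2.
Black has no legal moves → checkmate.

yes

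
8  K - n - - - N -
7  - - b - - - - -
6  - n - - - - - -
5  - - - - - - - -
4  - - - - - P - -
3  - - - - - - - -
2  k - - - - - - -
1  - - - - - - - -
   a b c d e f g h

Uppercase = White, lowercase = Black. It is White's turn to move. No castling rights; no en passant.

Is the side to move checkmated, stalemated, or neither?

White to move; white king on a8.
In check: yes, from the black knight on b6.
Legal moves for White: Kb7.
White is in check but has 1 legal move → neither.

neither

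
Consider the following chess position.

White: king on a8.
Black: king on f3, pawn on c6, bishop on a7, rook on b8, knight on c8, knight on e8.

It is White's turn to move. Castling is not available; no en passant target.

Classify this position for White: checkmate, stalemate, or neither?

White to move; white king on a8.
In check: yes, from the black rook on b8.
King squares — a7: attacked by Nc8; b7: attacked by Rb8; b8: attacked by Ba7.
Legal moves for White: none.
In check with no legal moves → checkmate.

checkmate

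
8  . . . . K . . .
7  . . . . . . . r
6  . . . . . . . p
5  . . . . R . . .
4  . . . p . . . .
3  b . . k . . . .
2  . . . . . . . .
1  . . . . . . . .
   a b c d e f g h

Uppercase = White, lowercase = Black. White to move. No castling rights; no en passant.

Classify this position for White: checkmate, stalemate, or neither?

neither

White to move; white king on e8.
In check: no.
Legal moves for White: Kd8, Re7, Re6, Rh5, Rg5, Rf5, Rd5, Rc5, Rb5, Ra5, Re4, Re3+, Re2, Re1.
White has 14 legal moves and is not in check → neither.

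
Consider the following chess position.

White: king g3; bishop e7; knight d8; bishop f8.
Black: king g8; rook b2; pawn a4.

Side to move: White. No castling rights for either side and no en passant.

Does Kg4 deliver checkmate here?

no

After Kg4: black king on g8; in check: no.
Black is not in check, so this cannot be checkmate.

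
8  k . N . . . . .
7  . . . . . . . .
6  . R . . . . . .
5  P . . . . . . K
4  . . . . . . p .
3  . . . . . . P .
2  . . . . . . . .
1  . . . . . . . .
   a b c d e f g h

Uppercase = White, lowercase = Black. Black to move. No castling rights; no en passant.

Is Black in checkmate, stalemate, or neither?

Black to move; black king on a8.
In check: no.
King squares — a7: attacked by Nc8; b7: attacked by Rb6; b8: attacked by Rb6.
Legal moves for Black: none.
Not in check and no legal moves → stalemate.

stalemate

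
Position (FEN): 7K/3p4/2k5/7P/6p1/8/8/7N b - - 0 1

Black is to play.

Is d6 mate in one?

After d6: white king on h8; in check: no.
White is not in check, so this cannot be checkmate.

no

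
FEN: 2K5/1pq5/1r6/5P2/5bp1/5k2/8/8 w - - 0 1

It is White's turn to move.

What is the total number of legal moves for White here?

0

White to move; king on c8.
In check: yes, from the black queen on c7.
Legal moves: none.
Count: 0.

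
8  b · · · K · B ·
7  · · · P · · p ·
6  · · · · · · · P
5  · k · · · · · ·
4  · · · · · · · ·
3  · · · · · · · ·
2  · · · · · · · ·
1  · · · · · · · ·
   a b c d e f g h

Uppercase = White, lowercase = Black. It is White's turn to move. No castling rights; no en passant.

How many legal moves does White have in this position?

17

White to move; king on e8.
In check: no.
Legal moves: Bh7, Bf7, Be6, Bd5, Bc4+, Bb3, Ba2, Kf8, Kd8, Kf7, Ke7, hxg7, d8=Q, d8=R, d8=B, d8=N, h7.
Count: 17.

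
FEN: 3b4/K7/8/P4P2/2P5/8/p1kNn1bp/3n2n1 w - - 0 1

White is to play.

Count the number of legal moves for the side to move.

White to move; king on a7.
In check: no.
Legal moves: Kb8, Ka6, Ne4, Nf3, Nb3, Nf1, Nb1, f6, a6, c5.
Count: 10.

10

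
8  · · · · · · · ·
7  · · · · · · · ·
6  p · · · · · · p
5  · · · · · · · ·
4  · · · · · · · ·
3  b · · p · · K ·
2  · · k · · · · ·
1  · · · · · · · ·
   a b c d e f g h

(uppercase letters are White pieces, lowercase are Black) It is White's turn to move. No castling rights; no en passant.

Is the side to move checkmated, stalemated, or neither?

White to move; white king on g3.
In check: no.
Legal moves for White: Kh4, Kg4, Kf4, Kh3, Kf3, Kh2, Kg2, Kf2.
White has 8 legal moves and is not in check → neither.

neither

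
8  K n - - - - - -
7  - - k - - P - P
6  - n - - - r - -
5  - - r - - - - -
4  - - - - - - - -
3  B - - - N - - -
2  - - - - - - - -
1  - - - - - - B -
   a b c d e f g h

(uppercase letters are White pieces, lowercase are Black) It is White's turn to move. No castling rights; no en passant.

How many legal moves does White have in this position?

White to move; king on a8.
In check: yes, from the black knight on b6.
Legal moves: Ka7.
Count: 1.

1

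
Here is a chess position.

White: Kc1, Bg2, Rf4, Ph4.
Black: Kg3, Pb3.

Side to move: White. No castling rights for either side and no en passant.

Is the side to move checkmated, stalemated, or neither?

White to move; white king on c1.
In check: no.
Legal moves for White include: Rf8, Rf7, Rf6, Rf5, Rg4+, Re4, Rd4, Rc4, Rb4, Ra4, Rf3+, Rf2, Rf1, Ba8, Bb7, Bc6, Bd5, Be4, ... (list truncated; more exist).
White has legal moves and is not in check → neither.

neither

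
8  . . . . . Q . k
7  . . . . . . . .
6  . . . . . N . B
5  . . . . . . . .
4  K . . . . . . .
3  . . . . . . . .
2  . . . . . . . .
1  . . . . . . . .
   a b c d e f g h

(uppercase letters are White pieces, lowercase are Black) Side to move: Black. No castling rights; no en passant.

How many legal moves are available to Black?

Black to move; king on h8.
In check: yes, from the white queen on f8.
Legal moves: none.
Count: 0.

0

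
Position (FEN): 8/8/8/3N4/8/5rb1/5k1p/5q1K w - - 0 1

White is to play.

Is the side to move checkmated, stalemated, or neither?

checkmate

White to move; white king on h1.
In check: yes, from the black queen on f1.
King squares — g1: attacked by Qf1; g2: attacked by Qf1; h2: attacked by Bg3.
Legal moves for White: none.
In check with no legal moves → checkmate.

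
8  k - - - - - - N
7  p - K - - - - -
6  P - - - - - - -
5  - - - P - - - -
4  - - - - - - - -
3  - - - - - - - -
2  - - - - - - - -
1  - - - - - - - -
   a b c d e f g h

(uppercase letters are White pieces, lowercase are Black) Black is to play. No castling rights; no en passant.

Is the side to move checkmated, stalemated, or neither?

Black to move; black king on a8.
In check: no.
King squares — a7: own pawn; b7: attacked by Pa6; b8: attacked by Kc7.
Legal moves for Black: none.
Not in check and no legal moves → stalemate.

stalemate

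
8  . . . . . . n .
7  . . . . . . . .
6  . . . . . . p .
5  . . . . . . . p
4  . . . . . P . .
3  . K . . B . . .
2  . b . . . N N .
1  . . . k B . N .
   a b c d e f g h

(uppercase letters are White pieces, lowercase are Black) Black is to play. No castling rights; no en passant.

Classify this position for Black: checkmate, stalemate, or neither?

Black to move; black king on d1.
In check: yes, from the white knight on f2.
King squares — c1: attacked by Be3; e1: attacked by Ng2; c2: attacked by Kb3; d2: attacked by Be1; e2: attacked by Ng1.
Legal moves for Black: none.
In check with no legal moves → checkmate.

checkmate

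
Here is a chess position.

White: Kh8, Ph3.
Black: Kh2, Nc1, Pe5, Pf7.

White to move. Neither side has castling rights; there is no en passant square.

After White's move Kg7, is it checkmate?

no

After Kg7: black king on h2; in check: no.
Black is not in check, so this cannot be checkmate.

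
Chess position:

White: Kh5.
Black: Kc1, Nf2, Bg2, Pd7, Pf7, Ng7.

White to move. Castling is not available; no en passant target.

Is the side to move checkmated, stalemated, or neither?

neither

White to move; white king on h5.
In check: yes, from the black knight on g7.
King squares — g4: attacked by Nf2; h4: available; g5: available; g6: attacked by Pf7; h6: available.
Legal moves for White: Kh6, Kg5, Kh4.
White is in check but has 3 legal moves → neither.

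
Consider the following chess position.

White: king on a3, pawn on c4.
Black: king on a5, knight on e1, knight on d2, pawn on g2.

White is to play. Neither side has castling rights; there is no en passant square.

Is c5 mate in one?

After c5: black king on a5; in check: no.
Black is not in check, so this cannot be checkmate.

no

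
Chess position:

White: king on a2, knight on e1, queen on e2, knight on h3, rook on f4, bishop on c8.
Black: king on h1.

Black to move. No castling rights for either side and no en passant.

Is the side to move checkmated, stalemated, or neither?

Black to move; black king on h1.
In check: no.
King squares — g1: attacked by Nh3; g2: attacked by Ne1; h2: attacked by Qe2.
Legal moves for Black: none.
Not in check and no legal moves → stalemate.

stalemate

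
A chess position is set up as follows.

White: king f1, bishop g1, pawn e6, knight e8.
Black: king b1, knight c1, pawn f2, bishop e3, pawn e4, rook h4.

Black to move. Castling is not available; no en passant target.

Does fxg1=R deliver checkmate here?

yes

After fxg1=R: white king on f1; in check: yes, from the black rook on g1.
King squares — e1: attacked by Rg1; g1: attacked by Be3; e2: attacked by Nc1; f2: attacked by Be3; g2: attacked by Rg1.
White has no legal moves → checkmate.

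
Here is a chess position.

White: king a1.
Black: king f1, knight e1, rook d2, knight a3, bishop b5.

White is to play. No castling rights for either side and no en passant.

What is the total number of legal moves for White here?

White to move; king on a1.
In check: no.
Legal moves: none.
Count: 0.

0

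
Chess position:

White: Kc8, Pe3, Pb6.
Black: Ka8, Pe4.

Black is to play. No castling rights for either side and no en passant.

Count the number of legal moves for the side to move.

Black to move; king on a8.
In check: no.
Legal moves: none.
Count: 0.

0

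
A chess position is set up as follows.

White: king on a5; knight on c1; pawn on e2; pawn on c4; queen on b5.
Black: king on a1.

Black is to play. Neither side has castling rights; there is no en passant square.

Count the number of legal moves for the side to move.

0

Black to move; king on a1.
In check: no.
Legal moves: none.
Count: 0.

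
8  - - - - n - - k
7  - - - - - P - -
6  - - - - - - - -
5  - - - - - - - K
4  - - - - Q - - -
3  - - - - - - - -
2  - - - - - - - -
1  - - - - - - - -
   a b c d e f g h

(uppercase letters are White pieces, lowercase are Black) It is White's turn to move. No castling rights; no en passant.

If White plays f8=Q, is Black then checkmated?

yes

After f8=Q: black king on h8; in check: yes, from the white queen on f8.
King squares — g7: attacked by Qf8; h7: attacked by Qe4; g8: attacked by Qf8.
Black has no legal moves → checkmate.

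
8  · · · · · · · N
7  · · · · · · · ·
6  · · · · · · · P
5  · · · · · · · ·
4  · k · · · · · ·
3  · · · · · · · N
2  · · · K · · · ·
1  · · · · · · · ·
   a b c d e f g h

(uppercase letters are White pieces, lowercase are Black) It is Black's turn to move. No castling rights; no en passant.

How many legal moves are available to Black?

7

Black to move; king on b4.
In check: no.
Legal moves: Kc5, Kb5, Ka5, Kc4, Ka4, Kb3, Ka3.
Count: 7.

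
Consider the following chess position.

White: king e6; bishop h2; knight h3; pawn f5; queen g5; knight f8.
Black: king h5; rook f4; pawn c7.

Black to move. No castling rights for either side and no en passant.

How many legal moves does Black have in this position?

0

Black to move; king on h5.
In check: yes, from the white queen on g5.
Legal moves: none.
Count: 0.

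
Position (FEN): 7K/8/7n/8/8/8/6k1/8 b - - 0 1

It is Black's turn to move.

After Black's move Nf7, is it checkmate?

After Nf7: white king on h8; in check: yes, from the black knight on f7.
White has 3 legal replies: Kg8, Kh7, Kg7.
In check but a legal move exists → not checkmate.

no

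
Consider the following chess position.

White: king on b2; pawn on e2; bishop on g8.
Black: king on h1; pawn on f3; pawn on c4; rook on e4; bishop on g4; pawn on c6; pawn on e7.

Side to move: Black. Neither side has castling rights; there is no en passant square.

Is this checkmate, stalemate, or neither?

neither

Black to move; black king on h1.
In check: no.
Legal moves for Black include: Bc8, Bd7, Be6, Bh5, Bf5, Bh3, Re6, Re5, Rf4, Rd4, Re3, Rxe2+, Kh2, Kg2, Kg1, fxe2, e6, c5, ... (list truncated; more exist).
Black has legal moves and is not in check → neither.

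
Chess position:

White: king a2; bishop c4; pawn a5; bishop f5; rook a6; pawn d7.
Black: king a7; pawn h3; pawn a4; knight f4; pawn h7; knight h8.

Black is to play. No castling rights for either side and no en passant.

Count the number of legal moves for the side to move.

Black to move; king on a7.
In check: yes, from the white rook on a6.
Legal moves: Kb8, Kb7.
Count: 2.

2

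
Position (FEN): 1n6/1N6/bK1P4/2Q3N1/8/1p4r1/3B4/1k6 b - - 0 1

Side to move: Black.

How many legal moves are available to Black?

21

Black to move; king on b1.
In check: no.
Legal moves: Nd7+, Nc6, Bxb7, Bb5, Bc4, Bd3, Be2, Bf1, Rxg5, Rg4, Rh3, Rf3, Re3, Rd3, Rc3, Rg2, Rg1, Kb2, Ka2, Ka1, b2.
Count: 21.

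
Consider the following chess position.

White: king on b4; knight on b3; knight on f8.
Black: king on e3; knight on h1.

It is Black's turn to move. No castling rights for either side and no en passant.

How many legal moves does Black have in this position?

8

Black to move; king on e3.
In check: no.
Legal moves: Kf4, Ke4, Kf3, Kd3, Kf2, Ke2, Ng3, Nf2.
Count: 8.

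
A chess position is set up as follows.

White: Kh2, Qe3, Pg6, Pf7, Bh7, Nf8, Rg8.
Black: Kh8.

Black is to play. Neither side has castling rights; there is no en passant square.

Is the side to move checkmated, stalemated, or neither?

Black to move; black king on h8.
In check: yes, from the white rook on g8.
King squares — g7: attacked by Rg8; h7: attacked by Pg6; g8: attacked by Pf7.
Legal moves for Black: none.
In check with no legal moves → checkmate.

checkmate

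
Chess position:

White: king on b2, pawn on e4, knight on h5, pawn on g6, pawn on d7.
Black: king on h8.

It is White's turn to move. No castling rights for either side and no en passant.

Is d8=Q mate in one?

After d8=Q: black king on h8; in check: yes, from the white queen on d8.
King squares — g7: attacked by Nh5; h7: attacked by Pg6; g8: attacked by Qd8.
Black has no legal moves → checkmate.

yes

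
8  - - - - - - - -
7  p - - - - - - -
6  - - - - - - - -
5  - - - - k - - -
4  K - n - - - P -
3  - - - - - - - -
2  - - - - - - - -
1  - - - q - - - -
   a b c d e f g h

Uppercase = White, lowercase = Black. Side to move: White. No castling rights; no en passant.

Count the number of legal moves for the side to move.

2

White to move; king on a4.
In check: yes, from the black queen on d1.
Legal moves: Kb5, Kb4.
Count: 2.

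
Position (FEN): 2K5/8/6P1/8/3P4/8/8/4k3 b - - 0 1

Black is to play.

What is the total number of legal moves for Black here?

Black to move; king on e1.
In check: no.
Legal moves: Kf2, Ke2, Kd2, Kf1, Kd1.
Count: 5.

5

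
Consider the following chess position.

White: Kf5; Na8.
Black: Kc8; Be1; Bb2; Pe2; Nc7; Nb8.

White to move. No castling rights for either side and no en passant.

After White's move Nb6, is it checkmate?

no

After Nb6: black king on c8; in check: yes, from the white knight on b6.
Black has 2 legal replies: Kd8, Kb7.
In check but a legal move exists → not checkmate.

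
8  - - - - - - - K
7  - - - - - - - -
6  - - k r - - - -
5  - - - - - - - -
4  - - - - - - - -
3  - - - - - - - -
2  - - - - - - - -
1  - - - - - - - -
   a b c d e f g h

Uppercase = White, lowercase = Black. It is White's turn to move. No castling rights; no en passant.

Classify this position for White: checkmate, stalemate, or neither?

neither

White to move; white king on h8.
In check: no.
Legal moves for White: Kg8, Kh7, Kg7.
White has 3 legal moves and is not in check → neither.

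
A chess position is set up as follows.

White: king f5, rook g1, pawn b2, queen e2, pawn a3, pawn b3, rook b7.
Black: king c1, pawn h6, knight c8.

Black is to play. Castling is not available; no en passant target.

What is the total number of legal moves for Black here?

0

Black to move; king on c1.
In check: yes, from the white rook on g1.
Legal moves: none.
Count: 0.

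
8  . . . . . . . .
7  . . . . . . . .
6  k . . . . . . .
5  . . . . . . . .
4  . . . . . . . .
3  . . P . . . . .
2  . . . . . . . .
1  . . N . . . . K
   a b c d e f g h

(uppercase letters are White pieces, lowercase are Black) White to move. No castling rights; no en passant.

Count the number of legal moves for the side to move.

8

White to move; king on h1.
In check: no.
Legal moves: Kh2, Kg2, Kg1, Nd3, Nb3, Ne2, Na2, c4.
Count: 8.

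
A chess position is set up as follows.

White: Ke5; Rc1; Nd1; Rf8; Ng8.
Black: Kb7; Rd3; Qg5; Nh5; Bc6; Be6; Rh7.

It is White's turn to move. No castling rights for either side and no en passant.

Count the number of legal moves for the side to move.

White to move; king on e5.
In check: yes, from the black queen on g5.
Legal moves: Kxe6, Rf5.
Count: 2.

2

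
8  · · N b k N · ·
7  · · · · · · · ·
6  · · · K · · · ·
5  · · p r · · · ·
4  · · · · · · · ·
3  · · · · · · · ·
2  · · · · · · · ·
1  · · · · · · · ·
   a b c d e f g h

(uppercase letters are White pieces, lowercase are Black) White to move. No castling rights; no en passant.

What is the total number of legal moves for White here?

3

White to move; king on d6.
In check: yes, from the black rook on d5.
Legal moves: Ke6, Kc6, Kxd5.
Count: 3.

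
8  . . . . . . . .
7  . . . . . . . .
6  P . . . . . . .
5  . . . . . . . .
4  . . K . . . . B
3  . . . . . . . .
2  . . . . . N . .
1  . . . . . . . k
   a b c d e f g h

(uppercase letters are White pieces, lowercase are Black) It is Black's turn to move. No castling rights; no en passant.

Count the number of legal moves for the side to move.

Black to move; king on h1.
In check: yes, from the white knight on f2.
Legal moves: Kh2, Kg2, Kg1.
Count: 3.

3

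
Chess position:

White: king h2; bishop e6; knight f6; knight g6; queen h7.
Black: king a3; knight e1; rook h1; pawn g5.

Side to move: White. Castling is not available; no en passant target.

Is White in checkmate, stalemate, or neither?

neither

White to move; white king on h2.
In check: yes, from the black rook on h1.
King squares — g1: attacked by Rh1; h1: available; g2: attacked by Ne1; g3: available; h3: attacked by Rh1.
Legal moves for White: Kg3, Kxh1.
White is in check but has 2 legal moves → neither.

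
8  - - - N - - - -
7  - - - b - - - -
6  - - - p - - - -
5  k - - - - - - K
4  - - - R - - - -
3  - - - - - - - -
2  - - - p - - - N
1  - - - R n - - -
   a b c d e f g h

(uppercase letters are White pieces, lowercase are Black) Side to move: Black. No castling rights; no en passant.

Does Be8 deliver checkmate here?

After Be8: white king on h5; in check: yes, from the black bishop on e8.
White has 5 legal replies: Kh6, Kg5, Kh4, Kg4, Nf7.
In check but a legal move exists → not checkmate.

no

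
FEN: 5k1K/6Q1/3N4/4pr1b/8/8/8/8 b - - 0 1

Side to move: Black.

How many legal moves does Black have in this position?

0

Black to move; king on f8.
In check: yes, from the white queen on g7.
Legal moves: none.
Count: 0.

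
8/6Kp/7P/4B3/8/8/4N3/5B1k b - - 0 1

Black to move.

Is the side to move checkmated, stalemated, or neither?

stalemate

Black to move; black king on h1.
In check: no.
King squares — g1: attacked by Ne2; g2: attacked by Bf1; h2: attacked by Be5.
Legal moves for Black: none.
Not in check and no legal moves → stalemate.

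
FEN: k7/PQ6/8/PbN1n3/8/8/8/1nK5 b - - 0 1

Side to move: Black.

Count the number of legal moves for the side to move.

0

Black to move; king on a8.
In check: yes, from the white queen on b7.
Legal moves: none.
Count: 0.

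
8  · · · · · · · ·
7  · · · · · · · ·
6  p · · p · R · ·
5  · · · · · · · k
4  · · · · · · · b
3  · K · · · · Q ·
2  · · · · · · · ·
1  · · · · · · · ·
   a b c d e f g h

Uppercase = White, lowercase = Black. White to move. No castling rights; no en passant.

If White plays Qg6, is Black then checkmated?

After Qg6: black king on h5; in check: yes, from the white queen on g6.
King squares — g4: attacked by Qg6; h4: own bishop; g5: attacked by Qg6; g6: attacked by Rf6; h6: attacked by Qg6.
Black has no legal moves → checkmate.

yes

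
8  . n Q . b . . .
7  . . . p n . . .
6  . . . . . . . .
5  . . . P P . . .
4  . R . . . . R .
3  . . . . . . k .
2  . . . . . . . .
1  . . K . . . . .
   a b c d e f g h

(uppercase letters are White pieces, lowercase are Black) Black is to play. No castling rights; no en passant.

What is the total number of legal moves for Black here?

Black to move; king on g3.
In check: yes, from the white rook on g4.
Legal moves: Kh3, Kf3, Kh2, Kf2.
Count: 4.

4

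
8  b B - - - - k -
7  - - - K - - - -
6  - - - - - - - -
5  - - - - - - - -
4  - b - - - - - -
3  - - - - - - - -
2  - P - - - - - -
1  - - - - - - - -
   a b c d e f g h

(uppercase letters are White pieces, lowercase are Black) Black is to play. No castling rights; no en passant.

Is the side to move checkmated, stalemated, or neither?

Black to move; black king on g8.
In check: no.
Legal moves for Black include: Kh8, Kf8, Kh7, Kg7, Kf7, Bb7, Bc6+, Bd5, Be4, Bf3, Bg2, Bh1, Bf8, Be7, Bd6, Bc5, Ba5, Bc3, ... (list truncated; more exist).
Black has legal moves and is not in check → neither.

neither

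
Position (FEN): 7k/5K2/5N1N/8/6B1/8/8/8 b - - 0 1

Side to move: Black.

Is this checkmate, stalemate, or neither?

Black to move; black king on h8.
In check: no.
King squares — g7: attacked by Kf7; h7: attacked by Nf6; g8: attacked by Nf6.
Legal moves for Black: none.
Not in check and no legal moves → stalemate.

stalemate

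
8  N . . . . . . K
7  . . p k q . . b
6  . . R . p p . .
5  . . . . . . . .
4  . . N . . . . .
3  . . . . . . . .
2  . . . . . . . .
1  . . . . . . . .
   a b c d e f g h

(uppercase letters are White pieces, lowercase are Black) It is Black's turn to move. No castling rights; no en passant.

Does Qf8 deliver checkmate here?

no

After Qf8: white king on h8; in check: yes, from the black queen on f8.
White has 1 legal reply: Kxh7.
In check but a legal move exists → not checkmate.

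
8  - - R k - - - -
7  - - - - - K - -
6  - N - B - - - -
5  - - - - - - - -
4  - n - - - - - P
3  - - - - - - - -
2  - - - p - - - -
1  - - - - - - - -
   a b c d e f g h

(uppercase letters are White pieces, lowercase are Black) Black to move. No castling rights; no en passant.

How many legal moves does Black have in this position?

Black to move; king on d8.
In check: yes, from the white rook on c8.
Legal moves: none.
Count: 0.

0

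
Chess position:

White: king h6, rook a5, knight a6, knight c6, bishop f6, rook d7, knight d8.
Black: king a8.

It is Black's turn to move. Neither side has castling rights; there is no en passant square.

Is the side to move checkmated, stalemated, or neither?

Black to move; black king on a8.
In check: no.
King squares — a7: attacked by Nc6; b7: attacked by Rd7; b8: attacked by Na6.
Legal moves for Black: none.
Not in check and no legal moves → stalemate.

stalemate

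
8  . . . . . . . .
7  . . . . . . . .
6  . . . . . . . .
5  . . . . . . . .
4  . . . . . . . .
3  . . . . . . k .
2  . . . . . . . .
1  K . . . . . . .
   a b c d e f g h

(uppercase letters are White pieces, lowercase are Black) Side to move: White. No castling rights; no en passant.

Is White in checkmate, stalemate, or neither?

White to move; white king on a1.
In check: no.
Legal moves for White: Kb2, Ka2, Kb1.
White has 3 legal moves and is not in check → neither.

neither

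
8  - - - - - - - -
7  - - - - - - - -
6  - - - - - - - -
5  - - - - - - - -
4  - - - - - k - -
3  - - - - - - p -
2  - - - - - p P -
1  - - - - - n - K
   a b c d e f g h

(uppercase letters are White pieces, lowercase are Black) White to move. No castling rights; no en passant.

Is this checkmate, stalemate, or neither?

stalemate

White to move; white king on h1.
In check: no.
King squares — g1: attacked by Pf2; g2: own pawn; h2: attacked by Nf1.
Legal moves for White: none.
Not in check and no legal moves → stalemate.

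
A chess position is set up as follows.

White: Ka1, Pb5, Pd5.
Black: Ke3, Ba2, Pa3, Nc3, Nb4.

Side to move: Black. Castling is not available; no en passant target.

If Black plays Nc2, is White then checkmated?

yes

After Nc2: white king on a1; in check: yes, from the black knight on c2.
King squares — b1: attacked by Ba2; a2: attacked by Nc3; b2: attacked by Pa3.
White has no legal moves → checkmate.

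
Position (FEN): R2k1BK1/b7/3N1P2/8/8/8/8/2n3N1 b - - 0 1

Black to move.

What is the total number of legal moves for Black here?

3

Black to move; king on d8.
In check: yes, from the white rook on a8.
Legal moves: Kd7, Kc7, Bb8.
Count: 3.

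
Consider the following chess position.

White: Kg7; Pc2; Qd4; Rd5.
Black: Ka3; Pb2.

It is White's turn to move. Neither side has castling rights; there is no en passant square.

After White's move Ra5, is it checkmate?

After Ra5: black king on a3; in check: yes, from the white rook on a5.
King squares — a2: attacked by Ra5; b2: own pawn; b3: attacked by Pc2; a4: attacked by Qd4; b4: attacked by Qd4.
Black has no legal moves → checkmate.

yes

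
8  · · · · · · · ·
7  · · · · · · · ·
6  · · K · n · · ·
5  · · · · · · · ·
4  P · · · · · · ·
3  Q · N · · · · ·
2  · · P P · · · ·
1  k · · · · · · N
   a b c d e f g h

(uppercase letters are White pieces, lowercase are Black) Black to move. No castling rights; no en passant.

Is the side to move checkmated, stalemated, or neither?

Black to move; black king on a1.
In check: yes, from the white queen on a3.
King squares — b1: attacked by Nc3; a2: attacked by Qa3; b2: attacked by Qa3.
Legal moves for Black: none.
In check with no legal moves → checkmate.

checkmate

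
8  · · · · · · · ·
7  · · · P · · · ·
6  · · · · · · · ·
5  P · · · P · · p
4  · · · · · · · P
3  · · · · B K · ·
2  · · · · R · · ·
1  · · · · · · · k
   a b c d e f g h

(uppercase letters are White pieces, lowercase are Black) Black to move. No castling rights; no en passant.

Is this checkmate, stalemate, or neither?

stalemate

Black to move; black king on h1.
In check: no.
King squares — g1: attacked by Be3; g2: attacked by Re2; h2: attacked by Re2.
Legal moves for Black: none.
Not in check and no legal moves → stalemate.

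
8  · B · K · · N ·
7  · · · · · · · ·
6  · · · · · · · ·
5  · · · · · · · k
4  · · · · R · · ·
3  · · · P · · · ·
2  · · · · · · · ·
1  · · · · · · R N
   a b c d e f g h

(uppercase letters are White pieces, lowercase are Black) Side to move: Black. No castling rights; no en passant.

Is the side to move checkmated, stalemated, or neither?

stalemate

Black to move; black king on h5.
In check: no.
King squares — g4: attacked by Rg1; h4: attacked by Re4; g5: attacked by Rg1; g6: attacked by Rg1; h6: attacked by Ng8.
Legal moves for Black: none.
Not in check and no legal moves → stalemate.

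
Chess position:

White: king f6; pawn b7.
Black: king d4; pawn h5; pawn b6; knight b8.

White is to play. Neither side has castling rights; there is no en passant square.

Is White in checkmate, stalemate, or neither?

neither

White to move; white king on f6.
In check: no.
Legal moves for White: Kg7, Kf7, Ke7, Kg6, Ke6, Kg5, Kf5.
White has 7 legal moves and is not in check → neither.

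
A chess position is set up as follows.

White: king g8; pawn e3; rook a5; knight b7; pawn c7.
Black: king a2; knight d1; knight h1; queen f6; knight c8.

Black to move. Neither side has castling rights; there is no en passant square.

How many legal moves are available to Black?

3

Black to move; king on a2.
In check: yes, from the white rook on a5.
Legal moves: Kb3, Kb2, Kb1.
Count: 3.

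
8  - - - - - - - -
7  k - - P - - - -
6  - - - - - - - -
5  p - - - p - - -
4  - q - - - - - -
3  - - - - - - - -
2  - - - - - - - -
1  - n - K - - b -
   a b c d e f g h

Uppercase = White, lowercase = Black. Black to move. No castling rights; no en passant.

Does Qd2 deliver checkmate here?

After Qd2: white king on d1; in check: yes, from the black queen on d2.
King squares — c1: attacked by Qd2; e1: attacked by Qd2; c2: attacked by Qd2; d2: attacked by Nb1; e2: attacked by Qd2.
White has no legal moves → checkmate.

yes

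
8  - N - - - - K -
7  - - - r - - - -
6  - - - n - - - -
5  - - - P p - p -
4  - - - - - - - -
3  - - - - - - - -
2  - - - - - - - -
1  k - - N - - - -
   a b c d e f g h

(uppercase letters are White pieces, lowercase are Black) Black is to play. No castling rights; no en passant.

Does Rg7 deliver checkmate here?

no

After Rg7: white king on g8; in check: yes, from the black rook on g7.
White has 3 legal replies: Kh8, Kf8, Kxg7.
In check but a legal move exists → not checkmate.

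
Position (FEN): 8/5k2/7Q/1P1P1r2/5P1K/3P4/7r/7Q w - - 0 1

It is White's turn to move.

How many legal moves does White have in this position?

White to move; king on h4.
In check: yes, from the black rook on h2.
Legal moves: Kg4, Kg3, Qxh2.
Count: 3.

3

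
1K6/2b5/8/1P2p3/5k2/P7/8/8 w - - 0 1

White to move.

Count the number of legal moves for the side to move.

5

White to move; king on b8.
In check: yes, from the black bishop on c7.
Legal moves: Kc8, Ka8, Kxc7, Kb7, Ka7.
Count: 5.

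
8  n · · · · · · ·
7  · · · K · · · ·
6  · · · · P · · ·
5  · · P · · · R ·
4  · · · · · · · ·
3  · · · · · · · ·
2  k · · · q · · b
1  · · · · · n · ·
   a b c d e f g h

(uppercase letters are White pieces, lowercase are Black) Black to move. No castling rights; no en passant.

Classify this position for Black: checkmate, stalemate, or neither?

neither

Black to move; black king on a2.
In check: no.
Legal moves for Black include: Nc7, Nb6+, Bb8, Bc7, Bd6, Be5, Bf4, Bg3, Bg1, Qxe6+, Qa6, Qh5, Qe5, Qb5+, Qg4, Qe4, Qc4, Qf3, ... (list truncated; more exist).
Black has legal moves and is not in check → neither.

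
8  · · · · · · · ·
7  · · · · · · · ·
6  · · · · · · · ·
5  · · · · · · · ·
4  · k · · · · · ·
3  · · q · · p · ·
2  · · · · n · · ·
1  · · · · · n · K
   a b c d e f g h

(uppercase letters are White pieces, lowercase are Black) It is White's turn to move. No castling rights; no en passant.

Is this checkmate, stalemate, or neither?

stalemate

White to move; white king on h1.
In check: no.
King squares — g1: attacked by Ne2; g2: attacked by Pf3; h2: attacked by Nf1.
Legal moves for White: none.
Not in check and no legal moves → stalemate.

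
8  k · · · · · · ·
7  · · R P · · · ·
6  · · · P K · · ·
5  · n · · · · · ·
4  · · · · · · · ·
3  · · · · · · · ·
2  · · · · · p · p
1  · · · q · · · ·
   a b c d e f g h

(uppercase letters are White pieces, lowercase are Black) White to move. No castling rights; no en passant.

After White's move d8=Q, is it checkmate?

After d8=Q: black king on a8; in check: yes, from the white queen on d8.
King squares — a7: attacked by Rc7; b7: attacked by Rc7; b8: attacked by Qd8.
Black has no legal moves → checkmate.

yes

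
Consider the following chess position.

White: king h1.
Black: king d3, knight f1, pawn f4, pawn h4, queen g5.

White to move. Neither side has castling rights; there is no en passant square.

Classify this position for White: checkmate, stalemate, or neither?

White to move; white king on h1.
In check: no.
King squares — g1: attacked by Qg5; g2: attacked by Qg5; h2: attacked by Nf1.
Legal moves for White: none.
Not in check and no legal moves → stalemate.

stalemate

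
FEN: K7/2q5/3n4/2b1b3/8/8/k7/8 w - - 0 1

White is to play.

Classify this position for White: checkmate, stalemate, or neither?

stalemate

White to move; white king on a8.
In check: no.
King squares — a7: attacked by Bc5; b7: attacked by Nd6; b8: attacked by Qc7.
Legal moves for White: none.
Not in check and no legal moves → stalemate.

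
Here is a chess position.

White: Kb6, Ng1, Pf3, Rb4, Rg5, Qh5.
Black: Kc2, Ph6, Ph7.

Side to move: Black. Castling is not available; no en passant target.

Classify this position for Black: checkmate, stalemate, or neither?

neither

Black to move; black king on c2.
In check: no.
Legal moves for Black: Kd3, Kc3, Kd2, Kd1, Kc1, hxg5.
Black has 6 legal moves and is not in check → neither.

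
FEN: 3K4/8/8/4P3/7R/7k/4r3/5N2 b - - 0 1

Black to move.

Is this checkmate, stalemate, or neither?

Black to move; black king on h3.
In check: yes, from the white rook on h4.
King squares — g2: available; h2: attacked by Nf1; g3: attacked by Nf1; g4: attacked by Rh4; h4: available.
Legal moves for Black: Kxh4, Kg2.
Black is in check but has 2 legal moves → neither.

neither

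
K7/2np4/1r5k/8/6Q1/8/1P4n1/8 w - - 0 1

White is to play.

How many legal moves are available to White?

1

White to move; king on a8.
In check: yes, from the black knight on c7.
Legal moves: Ka7.
Count: 1.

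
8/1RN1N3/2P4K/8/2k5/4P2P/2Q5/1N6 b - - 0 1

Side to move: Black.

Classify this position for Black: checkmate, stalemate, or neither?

Black to move; black king on c4.
In check: yes, from the white queen on c2.
King squares — b3: attacked by Qc2; c3: attacked by Nb1; d3: attacked by Qc2; b4: attacked by Rb7; d4: attacked by Pe3; b5: attacked by Rb7; c5: attacked by Qc2; d5: attacked by Nc7.
Legal moves for Black: none.
In check with no legal moves → checkmate.

checkmate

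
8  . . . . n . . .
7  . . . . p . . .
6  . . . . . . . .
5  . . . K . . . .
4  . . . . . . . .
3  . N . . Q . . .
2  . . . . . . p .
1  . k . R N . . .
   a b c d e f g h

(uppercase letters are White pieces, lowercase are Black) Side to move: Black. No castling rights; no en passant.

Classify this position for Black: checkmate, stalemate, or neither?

Black to move; black king on b1.
In check: yes, from the white rook on d1.
Legal moves for Black: Kb2, Ka2.
Black is in check but has 2 legal moves → neither.

neither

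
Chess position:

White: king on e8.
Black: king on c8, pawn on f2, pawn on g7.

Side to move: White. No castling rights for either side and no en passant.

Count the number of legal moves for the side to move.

3

White to move; king on e8.
In check: no.
Legal moves: Kf8, Kf7, Ke7.
Count: 3.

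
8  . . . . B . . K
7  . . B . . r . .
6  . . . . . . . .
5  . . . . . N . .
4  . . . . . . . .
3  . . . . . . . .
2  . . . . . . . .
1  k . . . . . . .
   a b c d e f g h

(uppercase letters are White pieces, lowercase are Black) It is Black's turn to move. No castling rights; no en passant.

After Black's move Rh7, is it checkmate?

no

After Rh7: white king on h8; in check: yes, from the black rook on h7.
White has 2 legal replies: Kg8, Kxh7.
In check but a legal move exists → not checkmate.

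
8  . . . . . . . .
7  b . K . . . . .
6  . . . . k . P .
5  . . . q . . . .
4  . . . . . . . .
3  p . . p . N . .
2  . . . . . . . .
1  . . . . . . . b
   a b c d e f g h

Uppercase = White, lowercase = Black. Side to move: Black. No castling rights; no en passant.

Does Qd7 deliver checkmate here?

After Qd7: white king on c7; in check: yes, from the black queen on d7.
King squares — b6: attacked by Ba7; c6: attacked by Qd7; d6: attacked by Ke6; b7: attacked by Qd7; d7: attacked by Ke6; b8: attacked by Ba7; c8: attacked by Qd7; d8: attacked by Qd7.
White has no legal moves → checkmate.

yes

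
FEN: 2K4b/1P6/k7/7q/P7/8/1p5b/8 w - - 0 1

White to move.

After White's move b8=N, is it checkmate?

After b8=N: black king on a6; in check: yes, from the white knight on b8.
Black has 4 legal replies: Ka7, Kb6, Ka5, Bxb8.
In check but a legal move exists → not checkmate.

no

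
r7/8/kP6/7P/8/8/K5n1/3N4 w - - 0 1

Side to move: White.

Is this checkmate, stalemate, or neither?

neither

White to move; white king on a2.
In check: no.
Legal moves for White: Kb3, Ka3, Kb2, Kb1, Ka1, Ne3, Nc3, Nf2, Nb2, b7, h6.
White has 11 legal moves and is not in check → neither.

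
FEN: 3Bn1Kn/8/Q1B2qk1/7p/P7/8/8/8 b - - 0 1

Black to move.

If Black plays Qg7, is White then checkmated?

yes

After Qg7: white king on g8; in check: yes, from the black queen on g7.
King squares — f7: attacked by Kg6; g7: attacked by Kg6; h7: attacked by Kg6; f8: attacked by Qg7; h8: attacked by Qg7.
White has no legal moves → checkmate.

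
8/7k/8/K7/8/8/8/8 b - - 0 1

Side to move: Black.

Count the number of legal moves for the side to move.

5

Black to move; king on h7.
In check: no.
Legal moves: Kh8, Kg8, Kg7, Kh6, Kg6.
Count: 5.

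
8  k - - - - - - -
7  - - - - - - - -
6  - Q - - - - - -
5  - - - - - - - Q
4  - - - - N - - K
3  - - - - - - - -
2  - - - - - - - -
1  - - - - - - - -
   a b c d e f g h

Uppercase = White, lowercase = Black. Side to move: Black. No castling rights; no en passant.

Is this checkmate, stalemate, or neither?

Black to move; black king on a8.
In check: no.
King squares — a7: attacked by Qb6; b7: attacked by Qb6; b8: attacked by Qb6.
Legal moves for Black: none.
Not in check and no legal moves → stalemate.

stalemate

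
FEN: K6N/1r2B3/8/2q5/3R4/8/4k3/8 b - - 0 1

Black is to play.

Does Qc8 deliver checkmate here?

After Qc8: white king on a8; in check: yes, from the black queen on c8.
King squares — a7: attacked by Rb7; b7: attacked by Qc8; b8: attacked by Rb7.
White has no legal moves → checkmate.

yes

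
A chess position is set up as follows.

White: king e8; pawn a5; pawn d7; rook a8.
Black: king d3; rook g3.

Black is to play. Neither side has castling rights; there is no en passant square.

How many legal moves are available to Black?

18

Black to move; king on d3.
In check: no.
Legal moves: Rg8+, Rg7, Rg6, Rg5, Rg4, Rh3, Rf3, Re3+, Rg2, Rg1, Ke4, Kd4, Kc4, Ke3, Kc3, Ke2, Kd2, Kc2.
Count: 18.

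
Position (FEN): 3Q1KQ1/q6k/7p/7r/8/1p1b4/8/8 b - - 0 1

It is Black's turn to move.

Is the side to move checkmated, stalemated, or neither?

checkmate

Black to move; black king on h7.
In check: yes, from the white queen on g8.
King squares — g6: attacked by Qg8; h6: own pawn; g7: attacked by Kf8; g8: attacked by Kf8; h8: attacked by Qg8.
Legal moves for Black: none.
In check with no legal moves → checkmate.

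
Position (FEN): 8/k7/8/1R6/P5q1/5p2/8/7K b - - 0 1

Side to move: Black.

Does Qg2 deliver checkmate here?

yes

After Qg2: white king on h1; in check: yes, from the black queen on g2.
King squares — g1: attacked by Qg2; g2: attacked by Pf3; h2: attacked by Qg2.
White has no legal moves → checkmate.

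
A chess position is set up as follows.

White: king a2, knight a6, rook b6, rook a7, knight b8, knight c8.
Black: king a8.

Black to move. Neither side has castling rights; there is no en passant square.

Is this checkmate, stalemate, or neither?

checkmate

Black to move; black king on a8.
In check: yes, from the white rook on a7.
King squares — a7: attacked by Nc8; b7: attacked by Rb6; b8: attacked by Na6.
Legal moves for Black: none.
In check with no legal moves → checkmate.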